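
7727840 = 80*96598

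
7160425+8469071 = 15629496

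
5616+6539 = 12155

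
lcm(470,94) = 470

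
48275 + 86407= 134682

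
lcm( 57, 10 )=570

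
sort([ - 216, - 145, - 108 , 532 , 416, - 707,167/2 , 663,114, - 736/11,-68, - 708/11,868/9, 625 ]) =[ - 707 , - 216,-145, - 108 , - 68, - 736/11, - 708/11 , 167/2,868/9,114,416, 532 , 625,663]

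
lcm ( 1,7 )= 7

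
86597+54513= 141110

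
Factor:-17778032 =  -2^4*47^2*503^1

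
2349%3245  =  2349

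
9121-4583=4538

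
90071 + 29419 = 119490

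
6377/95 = 6377/95= 67.13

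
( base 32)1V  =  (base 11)58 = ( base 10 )63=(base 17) 3C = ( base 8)77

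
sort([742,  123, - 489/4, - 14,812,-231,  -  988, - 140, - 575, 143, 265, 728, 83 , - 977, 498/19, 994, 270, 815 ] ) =[ - 988, - 977,-575, - 231, - 140, - 489/4, - 14, 498/19,83,123 , 143 , 265, 270,  728,742, 812,  815,994]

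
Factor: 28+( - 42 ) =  - 14 = -  2^1*7^1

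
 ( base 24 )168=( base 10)728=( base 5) 10403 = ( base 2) 1011011000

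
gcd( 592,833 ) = 1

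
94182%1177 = 22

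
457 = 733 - 276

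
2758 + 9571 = 12329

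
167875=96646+71229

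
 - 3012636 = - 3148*957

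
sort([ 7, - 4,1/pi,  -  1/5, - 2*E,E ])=[ - 2*E, - 4, - 1/5, 1/pi,  E, 7]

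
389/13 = 389/13 = 29.92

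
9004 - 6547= 2457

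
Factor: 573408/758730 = 2^4*3^1*5^( - 1)*7^( - 1)*11^1*181^1*3613^(  -  1) = 95568/126455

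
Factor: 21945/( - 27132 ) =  - 2^(-2)*5^1*11^1  *  17^( - 1 ) = - 55/68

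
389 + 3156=3545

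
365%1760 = 365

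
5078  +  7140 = 12218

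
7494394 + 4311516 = 11805910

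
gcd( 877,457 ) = 1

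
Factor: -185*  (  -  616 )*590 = 2^4 * 5^2*7^1* 11^1*37^1 *59^1 = 67236400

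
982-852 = 130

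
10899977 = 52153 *209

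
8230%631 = 27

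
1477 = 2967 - 1490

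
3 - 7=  - 4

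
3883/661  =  5  +  578/661 = 5.87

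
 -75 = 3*( - 25) 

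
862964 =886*974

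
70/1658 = 35/829 = 0.04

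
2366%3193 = 2366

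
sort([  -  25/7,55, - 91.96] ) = [ - 91.96,  -  25/7 , 55] 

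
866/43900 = 433/21950 = 0.02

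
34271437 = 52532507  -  18261070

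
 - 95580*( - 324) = 30967920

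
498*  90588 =45112824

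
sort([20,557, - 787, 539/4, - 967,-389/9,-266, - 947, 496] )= [ - 967, - 947, - 787,-266, - 389/9,20,539/4, 496,  557 ] 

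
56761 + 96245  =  153006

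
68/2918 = 34/1459 = 0.02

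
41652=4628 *9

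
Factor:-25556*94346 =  - 2411106376 = -2^3*7^1*23^1*293^1*6389^1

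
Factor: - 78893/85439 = - 78893^1*85439^( - 1)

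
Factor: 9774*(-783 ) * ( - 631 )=4829069502 =2^1 * 3^6*29^1*181^1 * 631^1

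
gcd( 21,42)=21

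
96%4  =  0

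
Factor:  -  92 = -2^2*23^1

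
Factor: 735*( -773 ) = - 3^1*5^1 *7^2*773^1=- 568155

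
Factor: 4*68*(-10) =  - 2^5*5^1*17^1 = - 2720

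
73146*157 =11483922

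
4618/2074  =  2309/1037 = 2.23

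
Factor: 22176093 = 3^1*157^1*197^1*239^1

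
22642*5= 113210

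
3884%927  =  176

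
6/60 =1/10 = 0.10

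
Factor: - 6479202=-2^1*3^1*1079867^1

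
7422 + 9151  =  16573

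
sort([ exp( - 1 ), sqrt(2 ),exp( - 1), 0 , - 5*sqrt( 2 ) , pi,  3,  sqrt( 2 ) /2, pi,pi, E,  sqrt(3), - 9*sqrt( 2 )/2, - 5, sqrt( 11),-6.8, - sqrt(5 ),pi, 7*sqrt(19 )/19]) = [ - 5*sqrt(2),  -  6.8, - 9*sqrt( 2 )/2, - 5, - sqrt ( 5), 0, exp(-1),exp( - 1), sqrt (2) /2, sqrt(2 ),7 * sqrt( 19)/19,sqrt( 3 ),  E, 3, pi , pi,pi, pi, sqrt(  11 ) ] 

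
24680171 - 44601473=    - 19921302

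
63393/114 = 556 + 3/38 = 556.08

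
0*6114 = 0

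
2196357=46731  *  47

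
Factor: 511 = 7^1 * 73^1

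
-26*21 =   -  546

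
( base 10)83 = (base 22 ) 3H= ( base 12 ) 6B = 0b1010011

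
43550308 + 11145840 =54696148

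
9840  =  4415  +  5425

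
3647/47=77 + 28/47  =  77.60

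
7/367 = 7/367 = 0.02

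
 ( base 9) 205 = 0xa7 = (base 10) 167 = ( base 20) 87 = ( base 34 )4v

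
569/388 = 569/388 = 1.47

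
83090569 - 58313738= 24776831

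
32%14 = 4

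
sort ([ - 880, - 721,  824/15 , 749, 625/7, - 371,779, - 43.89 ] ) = [ - 880,  -  721, - 371, - 43.89 , 824/15,625/7,749,779]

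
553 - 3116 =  - 2563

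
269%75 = 44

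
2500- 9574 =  - 7074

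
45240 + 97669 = 142909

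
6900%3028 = 844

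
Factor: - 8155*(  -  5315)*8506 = 2^1 * 5^2*7^1 * 233^1*1063^1 * 4253^1 = 368682575450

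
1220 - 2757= -1537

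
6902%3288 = 326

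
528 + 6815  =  7343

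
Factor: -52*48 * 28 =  - 2^8 * 3^1*7^1*13^1 = -  69888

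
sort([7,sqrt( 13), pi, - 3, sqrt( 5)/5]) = [  -  3,  sqrt( 5 ) /5  ,  pi,  sqrt (13 ),  7 ] 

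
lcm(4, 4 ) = 4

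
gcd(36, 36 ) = 36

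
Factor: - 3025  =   - 5^2*11^2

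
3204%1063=15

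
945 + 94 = 1039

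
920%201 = 116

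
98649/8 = 12331 + 1/8 = 12331.12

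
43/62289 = 43/62289 = 0.00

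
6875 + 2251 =9126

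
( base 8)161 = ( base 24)4H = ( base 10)113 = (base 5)423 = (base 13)89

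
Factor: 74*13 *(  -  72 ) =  - 2^4*3^2*13^1*37^1 = - 69264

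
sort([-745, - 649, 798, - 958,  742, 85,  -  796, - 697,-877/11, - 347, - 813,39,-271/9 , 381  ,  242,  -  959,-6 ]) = [ - 959,-958, - 813, - 796 , - 745,-697, - 649,-347, - 877/11, - 271/9, -6, 39, 85, 242, 381, 742,798] 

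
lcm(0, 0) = 0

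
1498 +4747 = 6245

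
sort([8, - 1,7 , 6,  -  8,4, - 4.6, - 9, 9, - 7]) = [ - 9, - 8,-7, -4.6, - 1, 4,6, 7,8, 9 ] 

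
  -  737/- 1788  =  737/1788 = 0.41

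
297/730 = 297/730 = 0.41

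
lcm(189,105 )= 945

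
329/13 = 25 + 4/13 = 25.31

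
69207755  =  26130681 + 43077074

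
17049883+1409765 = 18459648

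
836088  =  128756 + 707332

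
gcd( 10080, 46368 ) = 2016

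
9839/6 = 1639 + 5/6 = 1639.83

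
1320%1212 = 108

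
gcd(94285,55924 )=1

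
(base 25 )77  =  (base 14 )D0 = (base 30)62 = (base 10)182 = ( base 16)B6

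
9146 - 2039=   7107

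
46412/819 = 46412/819  =  56.67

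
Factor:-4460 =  - 2^2*5^1  *223^1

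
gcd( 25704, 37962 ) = 54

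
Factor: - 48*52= - 2496 = -  2^6*3^1*13^1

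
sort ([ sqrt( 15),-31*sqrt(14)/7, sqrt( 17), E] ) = [ - 31 * sqrt(14)/7, E , sqrt( 15 ), sqrt( 17 )]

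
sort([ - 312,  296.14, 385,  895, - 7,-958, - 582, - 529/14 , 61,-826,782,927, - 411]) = [ - 958,  -  826, -582 , - 411, - 312, - 529/14, - 7, 61 , 296.14, 385, 782, 895, 927]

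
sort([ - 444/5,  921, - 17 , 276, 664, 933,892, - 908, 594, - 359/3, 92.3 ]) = [-908, - 359/3, - 444/5, - 17, 92.3, 276, 594, 664, 892 , 921,933 ] 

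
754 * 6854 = 5167916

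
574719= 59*9741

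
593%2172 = 593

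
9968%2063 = 1716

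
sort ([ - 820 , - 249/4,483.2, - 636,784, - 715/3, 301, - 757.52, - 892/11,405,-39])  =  [ - 820, - 757.52, - 636,-715/3 , - 892/11, - 249/4,  -  39,301,405, 483.2,784 ] 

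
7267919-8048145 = -780226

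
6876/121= 6876/121 = 56.83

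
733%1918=733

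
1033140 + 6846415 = 7879555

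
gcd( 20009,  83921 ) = 1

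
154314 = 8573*18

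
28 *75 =2100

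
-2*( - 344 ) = 688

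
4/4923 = 4/4923 = 0.00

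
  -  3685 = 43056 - 46741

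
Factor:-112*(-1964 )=219968=2^6 *7^1*491^1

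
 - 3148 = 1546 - 4694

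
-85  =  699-784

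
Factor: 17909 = 17909^1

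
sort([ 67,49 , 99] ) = [ 49,67,99 ]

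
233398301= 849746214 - 616347913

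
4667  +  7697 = 12364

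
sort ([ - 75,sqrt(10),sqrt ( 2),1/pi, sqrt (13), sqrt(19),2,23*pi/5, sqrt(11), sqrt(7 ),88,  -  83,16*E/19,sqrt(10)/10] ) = [ - 83, - 75,sqrt ( 10)/10,1/pi,  sqrt( 2),2, 16*E/19, sqrt(7), sqrt(10),  sqrt(11),sqrt( 13), sqrt( 19),23*pi/5,88]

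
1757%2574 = 1757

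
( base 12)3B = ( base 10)47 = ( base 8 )57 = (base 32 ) 1f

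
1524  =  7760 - 6236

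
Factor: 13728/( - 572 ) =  - 24 = - 2^3*3^1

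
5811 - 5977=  - 166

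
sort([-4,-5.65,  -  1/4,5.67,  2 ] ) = [ - 5.65, - 4 , - 1/4,2, 5.67 ]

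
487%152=31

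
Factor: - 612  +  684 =72=2^3*3^2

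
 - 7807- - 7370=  - 437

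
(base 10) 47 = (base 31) 1g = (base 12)3b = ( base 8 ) 57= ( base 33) 1E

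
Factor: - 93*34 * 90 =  - 2^2 * 3^3 *5^1*  17^1*31^1 =- 284580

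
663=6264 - 5601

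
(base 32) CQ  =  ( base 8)632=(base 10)410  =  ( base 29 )E4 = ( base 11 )343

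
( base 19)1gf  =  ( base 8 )1250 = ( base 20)1E0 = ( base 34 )k0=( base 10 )680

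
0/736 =0  =  0.00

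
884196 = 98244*9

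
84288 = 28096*3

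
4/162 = 2/81 = 0.02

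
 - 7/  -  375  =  7/375  =  0.02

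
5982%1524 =1410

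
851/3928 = 851/3928 = 0.22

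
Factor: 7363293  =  3^1 * 7^1*521^1*673^1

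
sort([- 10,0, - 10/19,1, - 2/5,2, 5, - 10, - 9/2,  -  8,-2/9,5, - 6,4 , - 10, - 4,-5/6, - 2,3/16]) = [  -  10, - 10, - 10, - 8,-6, - 9/2, - 4,  -  2, -5/6, - 10/19,-2/5, -2/9 , 0,3/16,1 , 2,4,5,5]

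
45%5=0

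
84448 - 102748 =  - 18300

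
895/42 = 895/42 = 21.31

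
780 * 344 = 268320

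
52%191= 52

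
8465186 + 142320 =8607506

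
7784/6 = 1297  +  1/3 = 1297.33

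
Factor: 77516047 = 7^1*1723^1*6427^1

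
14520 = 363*40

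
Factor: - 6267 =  - 3^1*2089^1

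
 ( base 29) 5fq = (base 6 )33334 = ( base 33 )49d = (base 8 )11072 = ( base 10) 4666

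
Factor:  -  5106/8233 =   -  2^1*3^1 * 23^1*37^1*8233^( - 1)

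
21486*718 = 15426948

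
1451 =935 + 516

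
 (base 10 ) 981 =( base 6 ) 4313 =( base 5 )12411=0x3D5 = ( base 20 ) 291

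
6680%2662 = 1356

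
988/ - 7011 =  -1  +  317/369  =  - 0.14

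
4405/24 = 4405/24 = 183.54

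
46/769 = 46/769  =  0.06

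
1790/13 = 137+9/13 = 137.69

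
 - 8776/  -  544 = 16 + 9/68 = 16.13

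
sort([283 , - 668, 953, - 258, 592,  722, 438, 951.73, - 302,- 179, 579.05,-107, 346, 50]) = [-668 , - 302, - 258 , - 179, - 107,50,283, 346,438,  579.05, 592, 722, 951.73,953 ] 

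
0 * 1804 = 0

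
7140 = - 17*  (-420 )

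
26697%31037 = 26697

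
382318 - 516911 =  - 134593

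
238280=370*644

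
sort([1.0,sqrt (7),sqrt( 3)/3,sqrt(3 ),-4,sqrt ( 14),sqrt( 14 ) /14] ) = [ - 4,  sqrt(14 )/14, sqrt( 3)/3,1.0,sqrt ( 3), sqrt( 7 ),sqrt(14) ] 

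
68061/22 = 3093 +15/22 =3093.68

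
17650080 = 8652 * 2040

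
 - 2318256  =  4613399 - 6931655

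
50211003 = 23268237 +26942766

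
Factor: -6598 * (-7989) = 52711422 = 2^1 *3^1*2663^1*3299^1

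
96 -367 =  - 271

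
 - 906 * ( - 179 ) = 162174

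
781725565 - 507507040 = 274218525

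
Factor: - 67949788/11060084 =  - 7^(-2 )*73^ ( - 1) * 773^( - 1)*16987447^1 = - 16987447/2765021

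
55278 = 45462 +9816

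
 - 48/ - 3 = 16 + 0/1 = 16.00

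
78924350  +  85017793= 163942143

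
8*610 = 4880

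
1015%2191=1015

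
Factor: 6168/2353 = 2^3  *  3^1*13^( - 1 )*181^( - 1)*257^1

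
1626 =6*271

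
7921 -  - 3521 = 11442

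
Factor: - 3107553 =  -3^1 * 23^1*29^1*1553^1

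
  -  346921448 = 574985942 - 921907390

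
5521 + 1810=7331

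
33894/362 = 16947/181 = 93.63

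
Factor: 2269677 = 3^1 * 47^1*16097^1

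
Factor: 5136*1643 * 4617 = 2^4*3^6*19^1*31^1*53^1*107^1 = 38960314416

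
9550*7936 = 75788800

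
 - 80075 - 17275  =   - 97350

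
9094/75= 9094/75 =121.25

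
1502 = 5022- 3520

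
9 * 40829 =367461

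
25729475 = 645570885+  -  619841410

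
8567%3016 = 2535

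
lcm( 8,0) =0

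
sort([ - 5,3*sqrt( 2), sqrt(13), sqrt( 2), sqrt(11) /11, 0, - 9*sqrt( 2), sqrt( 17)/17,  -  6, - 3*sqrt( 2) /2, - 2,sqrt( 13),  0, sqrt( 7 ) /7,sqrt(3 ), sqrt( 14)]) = [ - 9*sqrt( 2), - 6,-5, - 3*sqrt( 2 ) /2, - 2, 0, 0,sqrt ( 17)/17,sqrt( 11) /11 , sqrt( 7)/7,sqrt(2), sqrt( 3 ), sqrt(13 ), sqrt( 13 ), sqrt(14), 3 *sqrt( 2 ) ]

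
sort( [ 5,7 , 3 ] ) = [3,5, 7]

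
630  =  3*210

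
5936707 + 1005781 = 6942488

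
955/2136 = 955/2136 = 0.45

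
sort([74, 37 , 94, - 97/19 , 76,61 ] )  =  [ - 97/19, 37 , 61, 74,76,94 ] 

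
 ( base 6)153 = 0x45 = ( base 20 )39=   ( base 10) 69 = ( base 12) 59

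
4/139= 4/139 = 0.03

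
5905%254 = 63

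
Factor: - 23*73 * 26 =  - 43654   =  - 2^1*13^1*23^1*73^1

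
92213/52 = 1773+ 17/52 = 1773.33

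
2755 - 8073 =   -  5318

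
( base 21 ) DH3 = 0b1011111001101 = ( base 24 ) ADL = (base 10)6093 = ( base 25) 9II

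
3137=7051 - 3914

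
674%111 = 8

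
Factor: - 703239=-3^1*17^1*13789^1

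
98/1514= 49/757 = 0.06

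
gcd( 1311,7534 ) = 1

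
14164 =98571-84407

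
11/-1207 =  - 11/1207 =- 0.01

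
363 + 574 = 937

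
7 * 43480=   304360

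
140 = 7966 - 7826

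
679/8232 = 97/1176=0.08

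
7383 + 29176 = 36559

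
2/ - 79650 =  - 1 + 39824/39825 = - 0.00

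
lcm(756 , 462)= 8316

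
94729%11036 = 6441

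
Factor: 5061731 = 5061731^1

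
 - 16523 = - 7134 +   -  9389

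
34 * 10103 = 343502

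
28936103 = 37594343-8658240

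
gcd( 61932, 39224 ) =4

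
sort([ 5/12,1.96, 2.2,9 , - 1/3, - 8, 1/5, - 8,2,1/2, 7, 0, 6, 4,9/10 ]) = [ - 8, -8 ,- 1/3 , 0,1/5,5/12,1/2,9/10,1.96, 2, 2.2,4,  6,7,9]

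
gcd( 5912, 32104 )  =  8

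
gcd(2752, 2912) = 32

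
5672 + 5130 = 10802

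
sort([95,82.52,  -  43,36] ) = [ - 43,36, 82.52,95 ]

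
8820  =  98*90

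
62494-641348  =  -578854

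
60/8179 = 60/8179 = 0.01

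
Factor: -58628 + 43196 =-15432=- 2^3*3^1*643^1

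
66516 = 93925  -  27409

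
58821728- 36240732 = 22580996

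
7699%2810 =2079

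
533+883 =1416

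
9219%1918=1547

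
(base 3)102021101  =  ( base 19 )13EA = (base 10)8218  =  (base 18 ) 176A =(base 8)20032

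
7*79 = 553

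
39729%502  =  71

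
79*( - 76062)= - 6008898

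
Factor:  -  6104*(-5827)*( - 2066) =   -  73483504528= -2^4 *7^1*109^1*1033^1*5827^1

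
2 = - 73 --75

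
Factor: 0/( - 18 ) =0^1 = 0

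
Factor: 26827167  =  3^1 * 2333^1*3833^1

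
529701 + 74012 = 603713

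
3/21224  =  3/21224 = 0.00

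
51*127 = 6477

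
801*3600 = 2883600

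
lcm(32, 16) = 32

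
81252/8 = 10156+1/2 = 10156.50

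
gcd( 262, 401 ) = 1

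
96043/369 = 260+103/369 = 260.28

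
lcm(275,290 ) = 15950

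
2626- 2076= 550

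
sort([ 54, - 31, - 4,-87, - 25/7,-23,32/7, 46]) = [ - 87, - 31,-23,  -  4, - 25/7,32/7, 46, 54 ]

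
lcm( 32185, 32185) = 32185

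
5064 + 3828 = 8892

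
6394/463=6394/463 = 13.81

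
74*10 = 740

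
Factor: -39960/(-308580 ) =2^1*3^2*139^( - 1)=18/139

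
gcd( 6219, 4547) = 1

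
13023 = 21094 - 8071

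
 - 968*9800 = - 9486400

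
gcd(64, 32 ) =32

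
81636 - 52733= 28903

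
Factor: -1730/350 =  - 5^( - 1)*7^(  -  1)* 173^1  =  - 173/35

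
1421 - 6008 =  - 4587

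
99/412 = 99/412= 0.24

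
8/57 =8/57=0.14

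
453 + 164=617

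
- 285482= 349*( - 818)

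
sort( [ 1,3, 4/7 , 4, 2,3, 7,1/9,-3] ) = [ - 3,1/9,4/7, 1,  2,  3, 3, 4,7 ]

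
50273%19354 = 11565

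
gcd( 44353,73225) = 1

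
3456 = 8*432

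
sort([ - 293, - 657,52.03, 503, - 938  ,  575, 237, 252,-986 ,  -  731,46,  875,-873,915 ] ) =[ -986,-938,- 873, - 731, - 657,  -  293, 46, 52.03, 237,252,503, 575, 875,  915]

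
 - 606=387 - 993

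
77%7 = 0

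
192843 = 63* 3061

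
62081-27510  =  34571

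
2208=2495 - 287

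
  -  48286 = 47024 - 95310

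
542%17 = 15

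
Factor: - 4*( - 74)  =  296=2^3*37^1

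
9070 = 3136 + 5934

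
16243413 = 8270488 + 7972925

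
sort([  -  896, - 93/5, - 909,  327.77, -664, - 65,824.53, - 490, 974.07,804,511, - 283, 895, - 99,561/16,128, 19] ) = [ - 909, - 896, - 664, - 490 , - 283, - 99, - 65,-93/5, 19, 561/16,128, 327.77,511, 804,824.53,895, 974.07] 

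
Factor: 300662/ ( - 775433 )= - 2^1 * 17^1*37^1*41^ ( - 1 )*239^1*18913^(  -  1)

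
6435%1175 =560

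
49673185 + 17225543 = 66898728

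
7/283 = 7/283  =  0.02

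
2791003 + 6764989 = 9555992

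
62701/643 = 97+330/643 = 97.51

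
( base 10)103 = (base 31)3A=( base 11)94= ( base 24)47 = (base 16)67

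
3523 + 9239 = 12762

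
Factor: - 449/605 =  - 5^( - 1)*11^( - 2)*449^1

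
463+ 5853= 6316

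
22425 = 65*345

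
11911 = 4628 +7283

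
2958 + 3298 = 6256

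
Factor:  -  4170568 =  - 2^3*79^1*6599^1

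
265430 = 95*2794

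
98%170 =98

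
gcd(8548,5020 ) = 4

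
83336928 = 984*84692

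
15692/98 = 7846/49 = 160.12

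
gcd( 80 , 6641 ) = 1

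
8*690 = 5520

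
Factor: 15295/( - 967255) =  - 7^1*19^1*23^1*193451^(- 1 ) = - 3059/193451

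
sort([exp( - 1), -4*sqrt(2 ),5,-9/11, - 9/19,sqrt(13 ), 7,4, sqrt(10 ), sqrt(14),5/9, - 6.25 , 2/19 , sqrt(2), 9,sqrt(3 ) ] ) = [ - 6.25, - 4*sqrt (2),-9/11 , -9/19,  2/19,exp( - 1), 5/9,sqrt(2),sqrt( 3),sqrt( 10 ),sqrt(13), sqrt( 14),  4,5, 7,9 ] 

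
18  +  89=107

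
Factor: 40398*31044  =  1254115512 = 2^3*3^2*13^1*199^1*6733^1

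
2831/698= 2831/698 = 4.06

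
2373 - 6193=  - 3820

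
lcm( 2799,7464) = 22392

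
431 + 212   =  643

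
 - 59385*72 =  - 4275720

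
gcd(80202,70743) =3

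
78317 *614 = 48086638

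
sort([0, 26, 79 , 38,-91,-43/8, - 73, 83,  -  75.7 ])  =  [ - 91,-75.7, - 73,-43/8, 0, 26, 38, 79 , 83]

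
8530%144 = 34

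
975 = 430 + 545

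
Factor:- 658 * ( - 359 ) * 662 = 2^2 * 7^1*47^1*331^1*359^1=156378964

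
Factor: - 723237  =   - 3^1 * 241079^1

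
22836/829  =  22836/829 = 27.55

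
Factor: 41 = 41^1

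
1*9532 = 9532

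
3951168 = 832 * 4749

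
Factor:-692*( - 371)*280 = 2^5*5^1*7^2*53^1*173^1 = 71884960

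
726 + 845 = 1571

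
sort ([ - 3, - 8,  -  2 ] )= [ - 8, - 3, - 2 ] 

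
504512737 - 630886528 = -126373791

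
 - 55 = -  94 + 39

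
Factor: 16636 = 2^2 * 4159^1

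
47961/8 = 47961/8 = 5995.12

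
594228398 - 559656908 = 34571490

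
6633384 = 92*72102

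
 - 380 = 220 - 600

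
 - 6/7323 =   -  1 + 2439/2441 = - 0.00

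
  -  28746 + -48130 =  - 76876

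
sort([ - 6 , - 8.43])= [ - 8.43, - 6 ] 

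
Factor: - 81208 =-2^3*10151^1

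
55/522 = 55/522 = 0.11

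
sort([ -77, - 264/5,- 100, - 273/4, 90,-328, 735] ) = [ - 328, - 100, - 77, - 273/4, -264/5,90, 735 ] 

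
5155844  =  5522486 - 366642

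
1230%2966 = 1230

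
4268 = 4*1067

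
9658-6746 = 2912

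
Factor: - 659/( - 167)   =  167^( - 1 )*659^1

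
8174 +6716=14890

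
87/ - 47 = -87/47 = -  1.85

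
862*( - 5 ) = -4310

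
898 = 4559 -3661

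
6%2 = 0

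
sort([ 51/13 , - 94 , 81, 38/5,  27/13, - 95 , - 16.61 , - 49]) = [  -  95,-94, - 49 , - 16.61 , 27/13,51/13,38/5,81]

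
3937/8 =492 + 1/8 = 492.12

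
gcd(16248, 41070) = 6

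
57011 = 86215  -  29204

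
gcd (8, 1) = 1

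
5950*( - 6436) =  - 38294200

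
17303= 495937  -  478634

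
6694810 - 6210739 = 484071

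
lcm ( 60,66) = 660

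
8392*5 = 41960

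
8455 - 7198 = 1257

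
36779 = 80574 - 43795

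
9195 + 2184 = 11379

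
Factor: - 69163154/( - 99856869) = 2^1*3^( - 1)*7^(-1)*19^1*23^(-1 )*79^( - 1 ) * 197^1*2617^( - 1)*9239^1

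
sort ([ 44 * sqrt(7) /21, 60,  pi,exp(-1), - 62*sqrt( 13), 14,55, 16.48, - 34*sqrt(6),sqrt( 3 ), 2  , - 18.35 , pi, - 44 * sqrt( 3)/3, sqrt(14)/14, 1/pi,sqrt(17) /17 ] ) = [-62*sqrt( 13 ) ,  -  34 * sqrt( 6), - 44*sqrt(3)/3, - 18.35, sqrt( 17)/17, sqrt( 14 ) /14,  1/pi,exp(-1 ), sqrt( 3),2,pi, pi , 44*sqrt ( 7)/21 , 14, 16.48, 55, 60 ] 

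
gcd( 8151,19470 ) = 33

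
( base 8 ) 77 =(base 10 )63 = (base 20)33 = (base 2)111111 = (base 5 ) 223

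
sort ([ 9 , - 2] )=[ - 2,9]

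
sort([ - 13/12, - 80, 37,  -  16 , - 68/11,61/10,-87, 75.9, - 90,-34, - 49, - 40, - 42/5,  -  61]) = [ - 90, - 87,  -  80, - 61, - 49, - 40, - 34, - 16, - 42/5, - 68/11, - 13/12,61/10, 37,75.9 ] 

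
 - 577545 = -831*695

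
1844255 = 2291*805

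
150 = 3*50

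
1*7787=7787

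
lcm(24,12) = 24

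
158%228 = 158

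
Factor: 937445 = 5^1*433^2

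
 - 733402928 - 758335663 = -1491738591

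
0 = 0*2979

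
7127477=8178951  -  1051474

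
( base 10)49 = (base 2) 110001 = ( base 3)1211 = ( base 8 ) 61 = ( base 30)1j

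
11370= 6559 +4811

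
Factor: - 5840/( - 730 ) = 8 = 2^3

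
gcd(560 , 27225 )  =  5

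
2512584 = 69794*36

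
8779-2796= 5983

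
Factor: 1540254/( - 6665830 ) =- 3^1 * 5^( - 1 )*19^1*59^1*67^( - 1 )*229^1*9949^( - 1 )=- 770127/3332915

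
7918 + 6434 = 14352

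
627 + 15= 642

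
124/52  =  31/13 = 2.38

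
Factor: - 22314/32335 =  - 2^1*3^1*5^( - 1)*29^( - 1)*223^ ( - 1)*3719^1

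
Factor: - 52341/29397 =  - 41^( - 1)*73^1 = - 73/41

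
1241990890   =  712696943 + 529293947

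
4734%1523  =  165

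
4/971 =4/971 = 0.00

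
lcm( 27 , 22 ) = 594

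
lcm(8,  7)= 56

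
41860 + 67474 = 109334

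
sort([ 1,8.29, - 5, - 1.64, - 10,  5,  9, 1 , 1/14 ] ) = [-10,- 5, - 1.64,1/14,1,1,5, 8.29,9]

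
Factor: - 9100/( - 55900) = 7/43 = 7^1  *  43^( - 1)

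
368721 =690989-322268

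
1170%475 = 220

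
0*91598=0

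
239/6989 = 239/6989= 0.03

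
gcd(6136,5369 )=767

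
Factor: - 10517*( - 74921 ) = 787944157 = 7^2*11^1 *13^1*139^1*809^1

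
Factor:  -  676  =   - 2^2 * 13^2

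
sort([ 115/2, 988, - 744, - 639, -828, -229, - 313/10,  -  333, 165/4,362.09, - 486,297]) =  [ -828, - 744,  -  639, - 486, - 333, -229, - 313/10,165/4 , 115/2,  297,362.09, 988]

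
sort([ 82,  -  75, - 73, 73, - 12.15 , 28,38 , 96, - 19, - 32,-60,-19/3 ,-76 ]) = [ - 76, - 75, - 73, - 60, - 32, - 19, - 12.15, - 19/3,28,38,73, 82,  96]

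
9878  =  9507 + 371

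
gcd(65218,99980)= 2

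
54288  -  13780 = 40508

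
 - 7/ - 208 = 7/208 = 0.03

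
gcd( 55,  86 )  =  1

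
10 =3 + 7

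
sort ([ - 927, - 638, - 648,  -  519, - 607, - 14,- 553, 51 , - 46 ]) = [ - 927, - 648, - 638  ,  -  607, - 553, - 519,-46, - 14, 51]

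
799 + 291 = 1090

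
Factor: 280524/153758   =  2^1 * 3^1*11^ ( -1)*29^ ( - 1 )*97^1  =  582/319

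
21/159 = 7/53=0.13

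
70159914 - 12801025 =57358889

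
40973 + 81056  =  122029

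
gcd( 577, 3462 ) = 577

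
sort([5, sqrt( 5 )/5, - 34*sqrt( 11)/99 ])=[ - 34*sqrt( 11 )/99,sqrt( 5) /5,5 ] 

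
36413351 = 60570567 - 24157216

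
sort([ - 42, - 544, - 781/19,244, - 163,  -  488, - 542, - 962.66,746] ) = [ - 962.66,- 544, - 542,  -  488, - 163,  -  42, - 781/19,  244, 746]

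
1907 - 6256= - 4349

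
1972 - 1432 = 540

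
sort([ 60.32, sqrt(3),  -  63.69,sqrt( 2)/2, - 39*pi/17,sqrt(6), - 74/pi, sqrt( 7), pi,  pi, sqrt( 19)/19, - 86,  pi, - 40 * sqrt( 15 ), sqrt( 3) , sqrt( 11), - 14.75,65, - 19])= [-40*sqrt( 15) ,-86 , - 63.69, - 74/pi, - 19,-14.75, - 39*pi/17, sqrt( 19)/19, sqrt( 2 ) /2, sqrt (3),sqrt( 3),sqrt(6), sqrt(7),pi,pi, pi, sqrt( 11),60.32, 65]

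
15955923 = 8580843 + 7375080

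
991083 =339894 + 651189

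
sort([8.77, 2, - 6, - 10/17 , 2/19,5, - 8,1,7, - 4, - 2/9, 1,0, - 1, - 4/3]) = [ - 8, - 6, - 4, - 4/3, - 1,  -  10/17,- 2/9,0, 2/19, 1,1,2,5, 7, 8.77] 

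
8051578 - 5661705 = 2389873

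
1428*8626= 12317928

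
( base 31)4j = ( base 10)143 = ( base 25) 5i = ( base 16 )8f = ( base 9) 168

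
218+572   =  790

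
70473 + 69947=140420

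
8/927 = 8/927=0.01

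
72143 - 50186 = 21957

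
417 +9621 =10038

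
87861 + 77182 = 165043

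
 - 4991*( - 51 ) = 254541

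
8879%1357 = 737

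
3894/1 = 3894 = 3894.00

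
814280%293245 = 227790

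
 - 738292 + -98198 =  - 836490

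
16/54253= 16/54253 = 0.00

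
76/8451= 76/8451 = 0.01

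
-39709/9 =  - 39709/9 = - 4412.11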